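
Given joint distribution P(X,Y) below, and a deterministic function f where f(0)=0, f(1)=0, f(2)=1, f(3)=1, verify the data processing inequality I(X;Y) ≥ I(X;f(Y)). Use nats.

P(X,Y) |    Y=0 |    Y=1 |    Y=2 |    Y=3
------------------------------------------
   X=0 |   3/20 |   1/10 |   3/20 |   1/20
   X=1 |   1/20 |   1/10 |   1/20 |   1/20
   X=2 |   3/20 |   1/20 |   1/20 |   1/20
I(X;Y) = 0.0495, I(X;f(Y)) = 0.0047, inequality holds: 0.0495 ≥ 0.0047

Data Processing Inequality: For any Markov chain X → Y → Z, we have I(X;Y) ≥ I(X;Z).

Here Z = f(Y) is a deterministic function of Y, forming X → Y → Z.

Original I(X;Y) = 0.0495 nats

After applying f:
P(X,Z) where Z=f(Y):
- P(X,Z=0) = P(X,Y=0) + P(X,Y=1)
- P(X,Z=1) = P(X,Y=2) + P(X,Y=3)

I(X;Z) = I(X;f(Y)) = 0.0047 nats

Verification: 0.0495 ≥ 0.0047 ✓

Information cannot be created by processing; the function f can only lose information about X.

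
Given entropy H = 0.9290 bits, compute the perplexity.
1.9040

Perplexity is 2^H (or exp(H) for natural log).

H = 0.9290 bits
Perplexity = 2^0.9290 = 1.9040

Interpretation: The model's uncertainty is equivalent to choosing uniformly among 1.9 options.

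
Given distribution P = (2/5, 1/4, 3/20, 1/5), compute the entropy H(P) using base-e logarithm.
1.3195 nats

Shannon entropy is H(X) = -Σ p(x) log p(x).

For P = (2/5, 1/4, 3/20, 1/5):
H = -2/5 × log_e(2/5) -1/4 × log_e(1/4) -3/20 × log_e(3/20) -1/5 × log_e(1/5)
H = 1.3195 nats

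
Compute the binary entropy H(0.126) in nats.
0.3787 nats

The binary entropy function is:
H(p) = -p log(p) - (1-p) log(1-p)

H(0.126) = -0.126 × log_e(0.126) - 0.874 × log_e(0.874)
H(0.126) = 0.3787 nats

Note: Binary entropy is maximized at p=0.5 (H=1 bit) and minimized at p=0 or p=1 (H=0).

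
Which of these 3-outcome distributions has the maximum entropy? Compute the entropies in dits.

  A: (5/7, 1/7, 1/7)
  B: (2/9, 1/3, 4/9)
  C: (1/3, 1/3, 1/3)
C

For a discrete distribution over n outcomes, entropy is maximized by the uniform distribution.

Computing entropies:
H(A) = 0.3458 dits
H(B) = 0.4607 dits
H(C) = 0.4771 dits

The uniform distribution (where all probabilities equal 1/3) achieves the maximum entropy of log_10(3) = 0.4771 dits.

Distribution C has the highest entropy.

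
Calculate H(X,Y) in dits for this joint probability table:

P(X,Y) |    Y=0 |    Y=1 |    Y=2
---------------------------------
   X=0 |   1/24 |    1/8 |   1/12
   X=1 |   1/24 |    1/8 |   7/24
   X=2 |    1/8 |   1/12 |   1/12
0.8795 dits

Joint entropy is H(X,Y) = -Σ_{x,y} p(x,y) log p(x,y).

Summing over all non-zero entries:
H(X,Y) = -[1/24·log_10(1/24) + 1/8·log_10(1/8) + 1/12·log_10(1/12) + 1/24·log_10(1/24) + 1/8·log_10(1/8) + 7/24·log_10(7/24) + 1/8·log_10(1/8) + 1/12·log_10(1/12) + 1/12·log_10(1/12)]
H(X,Y) = 0.8795 dits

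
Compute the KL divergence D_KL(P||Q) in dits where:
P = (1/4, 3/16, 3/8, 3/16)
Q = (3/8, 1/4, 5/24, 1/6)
0.0379 dits

KL divergence: D_KL(P||Q) = Σ p(x) log(p(x)/q(x))

Computing term by term:
  x=0: 1/4 × log_10[(1/4)/(3/8)] = 1/4 × -0.1761 = -0.0440
  x=1: 3/16 × log_10[(3/16)/(1/4)] = 3/16 × -0.1249 = -0.0234
  x=2: 3/8 × log_10[(3/8)/(5/24)] = 3/8 × 0.2553 = 0.0957
  x=3: 3/16 × log_10[(3/16)/(1/6)] = 3/16 × 0.0512 = 0.0096

D_KL(P||Q) = 0.0379 dits

Note: KL divergence is always non-negative and equals 0 iff P = Q.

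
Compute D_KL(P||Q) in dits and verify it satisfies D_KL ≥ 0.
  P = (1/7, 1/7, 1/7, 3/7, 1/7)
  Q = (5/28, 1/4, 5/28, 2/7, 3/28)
0.0309 dits

KL divergence satisfies the Gibbs inequality: D_KL(P||Q) ≥ 0 for all distributions P, Q.

D_KL(P||Q) = Σ p(x) log(p(x)/q(x))
Term by term:
  x=0: 1/7 × log_10[(1/7)/(5/28)] = -0.0138
  x=1: 1/7 × log_10[(1/7)/(1/4)] = -0.0347
  x=2: 1/7 × log_10[(1/7)/(5/28)] = -0.0138
  x=3: 3/7 × log_10[(3/7)/(2/7)] = 0.0755
  x=4: 1/7 × log_10[(1/7)/(3/28)] = 0.0178
D_KL(P||Q) = 0.0309 dits

D_KL(P||Q) = 0.0309 ≥ 0 ✓

This non-negativity is a fundamental property: relative entropy cannot be negative because it measures how different Q is from P.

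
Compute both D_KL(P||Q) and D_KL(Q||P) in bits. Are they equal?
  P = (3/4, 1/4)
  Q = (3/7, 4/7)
D_KL(P||Q) = 0.3074, D_KL(Q||P) = 0.3355

KL divergence is not symmetric: D_KL(P||Q) ≠ D_KL(Q||P) in general.

D_KL(P||Q) = 0.3074 bits
D_KL(Q||P) = 0.3355 bits

No, they are not equal!

This asymmetry is why KL divergence is not a true distance metric.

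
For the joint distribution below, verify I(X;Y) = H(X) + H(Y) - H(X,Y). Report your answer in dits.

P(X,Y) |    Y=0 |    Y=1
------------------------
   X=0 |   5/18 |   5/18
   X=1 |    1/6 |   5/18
I(X;Y) = 0.0034 dits

Mutual information has multiple equivalent forms:
- I(X;Y) = H(X) - H(X|Y)
- I(X;Y) = H(Y) - H(Y|X)
- I(X;Y) = H(X) + H(Y) - H(X,Y)

Computing all quantities:
H(X) = 0.2983, H(Y) = 0.2983, H(X,Y) = 0.5933
H(X|Y) = 0.2949, H(Y|X) = 0.2949

Verification:
H(X) - H(X|Y) = 0.2983 - 0.2949 = 0.0034
H(Y) - H(Y|X) = 0.2983 - 0.2949 = 0.0034
H(X) + H(Y) - H(X,Y) = 0.2983 + 0.2983 - 0.5933 = 0.0034

All forms give I(X;Y) = 0.0034 dits. ✓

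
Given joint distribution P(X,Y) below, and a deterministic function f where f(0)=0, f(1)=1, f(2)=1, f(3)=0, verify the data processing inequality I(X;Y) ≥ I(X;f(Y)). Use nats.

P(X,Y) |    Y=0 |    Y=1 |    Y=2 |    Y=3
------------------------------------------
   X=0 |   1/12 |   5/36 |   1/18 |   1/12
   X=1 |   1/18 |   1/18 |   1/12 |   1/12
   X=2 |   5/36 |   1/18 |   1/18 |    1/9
I(X;Y) = 0.0444, I(X;f(Y)) = 0.0223, inequality holds: 0.0444 ≥ 0.0223

Data Processing Inequality: For any Markov chain X → Y → Z, we have I(X;Y) ≥ I(X;Z).

Here Z = f(Y) is a deterministic function of Y, forming X → Y → Z.

Original I(X;Y) = 0.0444 nats

After applying f:
P(X,Z) where Z=f(Y):
- P(X,Z=0) = P(X,Y=0) + P(X,Y=3)
- P(X,Z=1) = P(X,Y=1) + P(X,Y=2)

I(X;Z) = I(X;f(Y)) = 0.0223 nats

Verification: 0.0444 ≥ 0.0223 ✓

Information cannot be created by processing; the function f can only lose information about X.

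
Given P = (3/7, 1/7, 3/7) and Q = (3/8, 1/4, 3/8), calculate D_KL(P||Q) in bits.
0.0498 bits

KL divergence: D_KL(P||Q) = Σ p(x) log(p(x)/q(x))

Computing term by term:
  x=0: 3/7 × log_2[(3/7)/(3/8)] = 3/7 × 0.1926 = 0.0826
  x=1: 1/7 × log_2[(1/7)/(1/4)] = 1/7 × -0.8074 = -0.1153
  x=2: 3/7 × log_2[(3/7)/(3/8)] = 3/7 × 0.1926 = 0.0826

D_KL(P||Q) = 0.0498 bits

Note: KL divergence is always non-negative and equals 0 iff P = Q.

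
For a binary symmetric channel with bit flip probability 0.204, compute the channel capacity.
0.2701 bits

For a binary symmetric channel (BSC) with error probability p:
Capacity C = 1 - H(p) bits per symbol

where H(p) = -p log₂(p) - (1-p) log₂(1-p) is the binary entropy function.

H(0.204) = 0.7299 bits
C = 1 - 0.7299 = 0.2701 bits per symbol

This means we can reliably transmit up to 0.2701 bits of information per channel use.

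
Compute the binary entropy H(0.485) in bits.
0.9994 bits

The binary entropy function is:
H(p) = -p log(p) - (1-p) log(1-p)

H(0.485) = -0.485 × log_2(0.485) - 0.515 × log_2(0.515)
H(0.485) = 0.9994 bits

Note: Binary entropy is maximized at p=0.5 (H=1 bit) and minimized at p=0 or p=1 (H=0).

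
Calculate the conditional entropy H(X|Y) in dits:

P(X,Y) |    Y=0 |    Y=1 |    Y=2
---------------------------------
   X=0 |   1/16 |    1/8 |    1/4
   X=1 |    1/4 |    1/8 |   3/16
0.2729 dits

Using the chain rule: H(X|Y) = H(X,Y) - H(Y)

First, compute H(X,Y) = 0.7384 dits

Marginal P(Y) = (5/16, 1/4, 7/16)
H(Y) = 0.4654 dits

H(X|Y) = H(X,Y) - H(Y) = 0.7384 - 0.4654 = 0.2729 dits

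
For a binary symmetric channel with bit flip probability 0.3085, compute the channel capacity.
0.1086 bits

For a binary symmetric channel (BSC) with error probability p:
Capacity C = 1 - H(p) bits per symbol

where H(p) = -p log₂(p) - (1-p) log₂(1-p) is the binary entropy function.

H(0.3085) = 0.8914 bits
C = 1 - 0.8914 = 0.1086 bits per symbol

This means we can reliably transmit up to 0.1086 bits of information per channel use.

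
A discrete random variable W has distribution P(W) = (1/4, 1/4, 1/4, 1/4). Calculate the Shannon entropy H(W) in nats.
1.3863 nats

Shannon entropy is H(X) = -Σ p(x) log p(x).

For P = (1/4, 1/4, 1/4, 1/4):
H = -1/4 × log_e(1/4) -1/4 × log_e(1/4) -1/4 × log_e(1/4) -1/4 × log_e(1/4)
H = 1.3863 nats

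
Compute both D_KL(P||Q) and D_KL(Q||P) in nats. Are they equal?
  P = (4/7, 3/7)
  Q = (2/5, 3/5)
D_KL(P||Q) = 0.0596, D_KL(Q||P) = 0.0592

KL divergence is not symmetric: D_KL(P||Q) ≠ D_KL(Q||P) in general.

D_KL(P||Q) = 0.0596 nats
D_KL(Q||P) = 0.0592 nats

No, they are not equal!

This asymmetry is why KL divergence is not a true distance metric.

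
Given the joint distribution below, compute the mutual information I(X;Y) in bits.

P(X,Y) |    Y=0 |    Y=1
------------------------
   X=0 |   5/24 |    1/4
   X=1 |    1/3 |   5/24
0.0187 bits

Mutual information: I(X;Y) = H(X) + H(Y) - H(X,Y)

Marginals:
P(X) = (11/24, 13/24), H(X) = 0.9950 bits
P(Y) = (13/24, 11/24), H(Y) = 0.9950 bits

Joint entropy: H(X,Y) = 1.9713 bits

I(X;Y) = 0.9950 + 0.9950 - 1.9713 = 0.0187 bits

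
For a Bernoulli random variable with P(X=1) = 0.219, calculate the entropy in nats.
0.5256 nats

The binary entropy function is:
H(p) = -p log(p) - (1-p) log(1-p)

H(0.219) = -0.219 × log_e(0.219) - 0.781 × log_e(0.781)
H(0.219) = 0.5256 nats

Note: Binary entropy is maximized at p=0.5 (H=1 bit) and minimized at p=0 or p=1 (H=0).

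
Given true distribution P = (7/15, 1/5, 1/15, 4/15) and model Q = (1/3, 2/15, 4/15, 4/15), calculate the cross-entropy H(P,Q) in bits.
1.9567 bits

Cross-entropy: H(P,Q) = -Σ p(x) log q(x)

Alternatively: H(P,Q) = H(P) + D_KL(P||Q)
H(P) = 1.7465 bits
D_KL(P||Q) = 0.2102 bits

H(P,Q) = 1.7465 + 0.2102 = 1.9567 bits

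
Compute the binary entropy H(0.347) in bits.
0.9314 bits

The binary entropy function is:
H(p) = -p log(p) - (1-p) log(1-p)

H(0.347) = -0.347 × log_2(0.347) - 0.653 × log_2(0.653)
H(0.347) = 0.9314 bits

Note: Binary entropy is maximized at p=0.5 (H=1 bit) and minimized at p=0 or p=1 (H=0).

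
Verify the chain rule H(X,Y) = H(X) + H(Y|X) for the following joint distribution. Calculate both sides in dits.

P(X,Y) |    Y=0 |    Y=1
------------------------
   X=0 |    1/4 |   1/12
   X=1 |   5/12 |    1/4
H(X,Y) = 0.5494, H(X) = 0.2764, H(Y|X) = 0.2729 (all in dits)

Chain rule: H(X,Y) = H(X) + H(Y|X)

Left side — joint entropy directly:
H(X,Y) = -Σ p(x,y) log p(x,y) = 0.5494 dits

Right side — compute H(Y|X) from the conditional distributions:
P(X) = (1/3, 2/3), so H(X) = 0.2764 dits
H(Y|X) = Σ_x P(X=x) · H(Y|X=x):
  P(Y|X=0) = (3/4, 1/4), H(Y|X=0) = 0.2442, weight P(X=0) = 1/3
  P(Y|X=1) = (5/8, 3/8), H(Y|X=1) = 0.2873, weight P(X=1) = 2/3
H(Y|X) = 0.2729 dits

H(X) + H(Y|X) = 0.2764 + 0.2729 = 0.5494 dits

Both sides equal 0.5494 dits. ✓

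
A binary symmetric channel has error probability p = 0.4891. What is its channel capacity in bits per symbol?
0.0003 bits

For a binary symmetric channel (BSC) with error probability p:
Capacity C = 1 - H(p) bits per symbol

where H(p) = -p log₂(p) - (1-p) log₂(1-p) is the binary entropy function.

H(0.4891) = 0.9997 bits
C = 1 - 0.9997 = 0.0003 bits per symbol

This means we can reliably transmit up to 0.0003 bits of information per channel use.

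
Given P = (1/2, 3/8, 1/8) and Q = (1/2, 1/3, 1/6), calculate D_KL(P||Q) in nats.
0.0082 nats

KL divergence: D_KL(P||Q) = Σ p(x) log(p(x)/q(x))

Computing term by term:
  x=0: 1/2 × log_e[(1/2)/(1/2)] = 1/2 × 0.0000 = 0.0000
  x=1: 3/8 × log_e[(3/8)/(1/3)] = 3/8 × 0.1178 = 0.0442
  x=2: 1/8 × log_e[(1/8)/(1/6)] = 1/8 × -0.2877 = -0.0360

D_KL(P||Q) = 0.0082 nats

Note: KL divergence is always non-negative and equals 0 iff P = Q.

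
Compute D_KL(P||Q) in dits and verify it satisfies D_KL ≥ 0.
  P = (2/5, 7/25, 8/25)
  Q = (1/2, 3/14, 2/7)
0.0095 dits

KL divergence satisfies the Gibbs inequality: D_KL(P||Q) ≥ 0 for all distributions P, Q.

D_KL(P||Q) = Σ p(x) log(p(x)/q(x))
Term by term:
  x=0: 2/5 × log_10[(2/5)/(1/2)] = -0.0388
  x=1: 7/25 × log_10[(7/25)/(3/14)] = 0.0325
  x=2: 8/25 × log_10[(8/25)/(2/7)] = 0.0157
D_KL(P||Q) = 0.0095 dits

D_KL(P||Q) = 0.0095 ≥ 0 ✓

This non-negativity is a fundamental property: relative entropy cannot be negative because it measures how different Q is from P.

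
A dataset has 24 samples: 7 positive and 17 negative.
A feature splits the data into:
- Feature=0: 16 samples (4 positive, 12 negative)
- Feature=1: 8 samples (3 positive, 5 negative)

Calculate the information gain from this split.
0.0119 bits

Information Gain = H(Y) - H(Y|Feature)

Before split:
P(positive) = 7/24 = 0.2917
H(Y) = 0.8709 bits

After split:
Feature=0: H = 0.8113 bits (weight = 16/24)
Feature=1: H = 0.9544 bits (weight = 8/24)
H(Y|Feature) = (16/24)×0.8113 + (8/24)×0.9544 = 0.8590 bits

Information Gain = 0.8709 - 0.8590 = 0.0119 bits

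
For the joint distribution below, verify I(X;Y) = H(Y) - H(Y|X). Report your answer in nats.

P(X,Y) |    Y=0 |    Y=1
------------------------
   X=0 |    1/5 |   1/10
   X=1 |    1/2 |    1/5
I(X;Y) = 0.0011 nats

Mutual information has multiple equivalent forms:
- I(X;Y) = H(X) - H(X|Y)
- I(X;Y) = H(Y) - H(Y|X)
- I(X;Y) = H(X) + H(Y) - H(X,Y)

Computing all quantities:
H(X) = 0.6109, H(Y) = 0.6109, H(X,Y) = 1.2206
H(X|Y) = 0.6097, H(Y|X) = 0.6097

Verification:
H(X) - H(X|Y) = 0.6109 - 0.6097 = 0.0011
H(Y) - H(Y|X) = 0.6109 - 0.6097 = 0.0011
H(X) + H(Y) - H(X,Y) = 0.6109 + 0.6109 - 1.2206 = 0.0011

All forms give I(X;Y) = 0.0011 nats. ✓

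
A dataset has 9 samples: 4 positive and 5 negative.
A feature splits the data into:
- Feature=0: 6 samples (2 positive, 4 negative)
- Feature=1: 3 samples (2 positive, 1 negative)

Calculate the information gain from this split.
0.0728 bits

Information Gain = H(Y) - H(Y|Feature)

Before split:
P(positive) = 4/9 = 0.4444
H(Y) = 0.9911 bits

After split:
Feature=0: H = 0.9183 bits (weight = 6/9)
Feature=1: H = 0.9183 bits (weight = 3/9)
H(Y|Feature) = (6/9)×0.9183 + (3/9)×0.9183 = 0.9183 bits

Information Gain = 0.9911 - 0.9183 = 0.0728 bits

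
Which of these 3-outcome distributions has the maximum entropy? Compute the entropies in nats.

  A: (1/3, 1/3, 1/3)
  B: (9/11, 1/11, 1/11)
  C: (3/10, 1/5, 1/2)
A

For a discrete distribution over n outcomes, entropy is maximized by the uniform distribution.

Computing entropies:
H(A) = 1.0986 nats
H(B) = 0.6002 nats
H(C) = 1.0297 nats

The uniform distribution (where all probabilities equal 1/3) achieves the maximum entropy of log_e(3) = 1.0986 nats.

Distribution A has the highest entropy.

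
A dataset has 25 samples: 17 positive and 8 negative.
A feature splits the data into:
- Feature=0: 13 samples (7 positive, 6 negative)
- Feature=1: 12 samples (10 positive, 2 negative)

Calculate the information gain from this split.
0.0746 bits

Information Gain = H(Y) - H(Y|Feature)

Before split:
P(positive) = 17/25 = 0.6800
H(Y) = 0.9044 bits

After split:
Feature=0: H = 0.9957 bits (weight = 13/25)
Feature=1: H = 0.6500 bits (weight = 12/25)
H(Y|Feature) = (13/25)×0.9957 + (12/25)×0.6500 = 0.8298 bits

Information Gain = 0.9044 - 0.8298 = 0.0746 bits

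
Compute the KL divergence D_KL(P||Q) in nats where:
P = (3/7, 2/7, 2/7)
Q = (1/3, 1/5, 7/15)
0.0694 nats

KL divergence: D_KL(P||Q) = Σ p(x) log(p(x)/q(x))

Computing term by term:
  x=0: 3/7 × log_e[(3/7)/(1/3)] = 3/7 × 0.2513 = 0.1077
  x=1: 2/7 × log_e[(2/7)/(1/5)] = 2/7 × 0.3567 = 0.1019
  x=2: 2/7 × log_e[(2/7)/(7/15)] = 2/7 × -0.4906 = -0.1402

D_KL(P||Q) = 0.0694 nats

Note: KL divergence is always non-negative and equals 0 iff P = Q.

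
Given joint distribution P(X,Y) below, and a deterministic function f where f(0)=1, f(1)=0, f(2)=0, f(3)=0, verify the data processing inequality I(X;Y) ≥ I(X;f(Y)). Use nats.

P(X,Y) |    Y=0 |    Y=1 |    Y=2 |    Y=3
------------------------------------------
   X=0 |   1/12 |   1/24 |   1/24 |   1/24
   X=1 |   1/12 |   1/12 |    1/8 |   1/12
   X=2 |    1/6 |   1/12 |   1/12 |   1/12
I(X;Y) = 0.0204, I(X;f(Y)) = 0.0172, inequality holds: 0.0204 ≥ 0.0172

Data Processing Inequality: For any Markov chain X → Y → Z, we have I(X;Y) ≥ I(X;Z).

Here Z = f(Y) is a deterministic function of Y, forming X → Y → Z.

Original I(X;Y) = 0.0204 nats

After applying f:
P(X,Z) where Z=f(Y):
- P(X,Z=0) = P(X,Y=1) + P(X,Y=2) + P(X,Y=3)
- P(X,Z=1) = P(X,Y=0)

I(X;Z) = I(X;f(Y)) = 0.0172 nats

Verification: 0.0204 ≥ 0.0172 ✓

Information cannot be created by processing; the function f can only lose information about X.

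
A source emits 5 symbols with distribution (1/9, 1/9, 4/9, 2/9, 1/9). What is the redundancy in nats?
0.1824 nats

Redundancy measures how far a source is from maximum entropy:
R = H_max - H(X)

Maximum entropy for 5 symbols: H_max = log_e(5) = 1.6094 nats
Actual entropy: H(X) = 1.4271 nats
Redundancy: R = 1.6094 - 1.4271 = 0.1824 nats

This redundancy represents potential for compression: the source could be compressed by 0.1824 nats per symbol.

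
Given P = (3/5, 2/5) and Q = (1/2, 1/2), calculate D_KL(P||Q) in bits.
0.0290 bits

KL divergence: D_KL(P||Q) = Σ p(x) log(p(x)/q(x))

Computing term by term:
  x=0: 3/5 × log_2[(3/5)/(1/2)] = 3/5 × 0.2630 = 0.1578
  x=1: 2/5 × log_2[(2/5)/(1/2)] = 2/5 × -0.3219 = -0.1288

D_KL(P||Q) = 0.0290 bits

Note: KL divergence is always non-negative and equals 0 iff P = Q.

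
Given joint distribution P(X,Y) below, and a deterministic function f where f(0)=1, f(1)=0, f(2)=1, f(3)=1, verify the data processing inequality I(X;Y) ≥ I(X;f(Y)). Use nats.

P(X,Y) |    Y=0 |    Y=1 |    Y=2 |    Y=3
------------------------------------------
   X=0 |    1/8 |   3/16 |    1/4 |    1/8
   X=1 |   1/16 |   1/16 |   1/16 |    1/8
I(X;Y) = 0.0315, I(X;f(Y)) = 0.0031, inequality holds: 0.0315 ≥ 0.0031

Data Processing Inequality: For any Markov chain X → Y → Z, we have I(X;Y) ≥ I(X;Z).

Here Z = f(Y) is a deterministic function of Y, forming X → Y → Z.

Original I(X;Y) = 0.0315 nats

After applying f:
P(X,Z) where Z=f(Y):
- P(X,Z=0) = P(X,Y=1)
- P(X,Z=1) = P(X,Y=0) + P(X,Y=2) + P(X,Y=3)

I(X;Z) = I(X;f(Y)) = 0.0031 nats

Verification: 0.0315 ≥ 0.0031 ✓

Information cannot be created by processing; the function f can only lose information about X.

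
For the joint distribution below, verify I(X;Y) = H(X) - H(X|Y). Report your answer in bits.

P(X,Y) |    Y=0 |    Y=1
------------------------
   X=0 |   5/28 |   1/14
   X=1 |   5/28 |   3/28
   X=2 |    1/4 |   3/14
I(X;Y) = 0.0158 bits

Mutual information has multiple equivalent forms:
- I(X;Y) = H(X) - H(X|Y)
- I(X;Y) = H(Y) - H(Y|X)
- I(X;Y) = H(X) + H(Y) - H(X,Y)

Computing all quantities:
H(X) = 1.5303, H(Y) = 0.9666, H(X,Y) = 2.4811
H(X|Y) = 1.5145, H(Y|X) = 0.9508

Verification:
H(X) - H(X|Y) = 1.5303 - 1.5145 = 0.0158
H(Y) - H(Y|X) = 0.9666 - 0.9508 = 0.0158
H(X) + H(Y) - H(X,Y) = 1.5303 + 0.9666 - 2.4811 = 0.0158

All forms give I(X;Y) = 0.0158 bits. ✓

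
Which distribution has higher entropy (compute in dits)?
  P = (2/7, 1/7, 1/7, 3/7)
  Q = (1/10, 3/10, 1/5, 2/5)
Q

Computing entropies in dits:
H(P) = 0.5546
H(Q) = 0.5558

Distribution Q has higher entropy.

Intuition: The distribution closer to uniform (more spread out) has higher entropy.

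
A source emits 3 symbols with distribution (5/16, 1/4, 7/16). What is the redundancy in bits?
0.0388 bits

Redundancy measures how far a source is from maximum entropy:
R = H_max - H(X)

Maximum entropy for 3 symbols: H_max = log_2(3) = 1.5850 bits
Actual entropy: H(X) = 1.5462 bits
Redundancy: R = 1.5850 - 1.5462 = 0.0388 bits

This redundancy represents potential for compression: the source could be compressed by 0.0388 bits per symbol.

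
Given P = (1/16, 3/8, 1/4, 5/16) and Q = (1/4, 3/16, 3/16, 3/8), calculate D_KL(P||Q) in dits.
0.0817 dits

KL divergence: D_KL(P||Q) = Σ p(x) log(p(x)/q(x))

Computing term by term:
  x=0: 1/16 × log_10[(1/16)/(1/4)] = 1/16 × -0.6021 = -0.0376
  x=1: 3/8 × log_10[(3/8)/(3/16)] = 3/8 × 0.3010 = 0.1129
  x=2: 1/4 × log_10[(1/4)/(3/16)] = 1/4 × 0.1249 = 0.0312
  x=3: 5/16 × log_10[(5/16)/(3/8)] = 5/16 × -0.0792 = -0.0247

D_KL(P||Q) = 0.0817 dits

Note: KL divergence is always non-negative and equals 0 iff P = Q.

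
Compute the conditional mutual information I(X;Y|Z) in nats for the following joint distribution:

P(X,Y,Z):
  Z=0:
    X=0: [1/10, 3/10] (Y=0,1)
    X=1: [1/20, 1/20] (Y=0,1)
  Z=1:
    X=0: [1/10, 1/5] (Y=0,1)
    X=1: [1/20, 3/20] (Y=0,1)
0.0132 nats

Conditional mutual information: I(X;Y|Z) = H(X|Z) + H(Y|Z) - H(X,Y|Z)

H(Z) = 0.6931
H(X,Z) = 1.2799 → H(X|Z) = 0.5867
H(Y,Z) = 1.3040 → H(Y|Z) = 0.6109
H(X,Y,Z) = 1.8775 → H(X,Y|Z) = 1.1844

I(X;Y|Z) = 0.5867 + 0.6109 - 1.1844 = 0.0132 nats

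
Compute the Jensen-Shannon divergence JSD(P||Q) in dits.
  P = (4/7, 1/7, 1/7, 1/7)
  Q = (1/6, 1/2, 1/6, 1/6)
0.0487 dits

Jensen-Shannon divergence is:
JSD(P||Q) = 0.5 × D_KL(P||M) + 0.5 × D_KL(Q||M)
where M = 0.5 × (P + Q) is the mixture distribution.

M = 0.5 × (4/7, 1/7, 1/7, 1/7) + 0.5 × (1/6, 1/2, 1/6, 1/6) = (0.369048, 9/28, 0.154762, 0.154762)

D_KL(P||M) = 0.0483 dits
D_KL(Q||M) = 0.0491 dits

JSD(P||Q) = 0.5 × 0.0483 + 0.5 × 0.0491 = 0.0487 dits

Unlike KL divergence, JSD is symmetric and bounded: 0 ≤ JSD ≤ log(2).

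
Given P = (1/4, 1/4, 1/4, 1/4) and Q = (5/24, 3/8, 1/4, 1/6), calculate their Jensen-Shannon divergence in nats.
0.0114 nats

Jensen-Shannon divergence is:
JSD(P||Q) = 0.5 × D_KL(P||M) + 0.5 × D_KL(Q||M)
where M = 0.5 × (P + Q) is the mixture distribution.

M = 0.5 × (1/4, 1/4, 1/4, 1/4) + 0.5 × (5/24, 3/8, 1/4, 1/6) = (0.229167, 5/16, 1/4, 5/24)

D_KL(P||M) = 0.0115 nats
D_KL(Q||M) = 0.0113 nats

JSD(P||Q) = 0.5 × 0.0115 + 0.5 × 0.0113 = 0.0114 nats

Unlike KL divergence, JSD is symmetric and bounded: 0 ≤ JSD ≤ log(2).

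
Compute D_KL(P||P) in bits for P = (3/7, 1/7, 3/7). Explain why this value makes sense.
0.0000 bits

KL divergence satisfies the Gibbs inequality: D_KL(P||Q) ≥ 0 for all distributions P, Q.

D_KL(P||Q) = Σ p(x) log(p(x)/q(x))
Each term is p(x) × log_2(p(x)/p(x)) = p(x) × log_2(1) = 0, so the sum is 0.
D_KL(P||Q) = 0.0000 bits

When P = Q, the KL divergence is exactly 0, as there is no 'divergence' between identical distributions.

This non-negativity is a fundamental property: relative entropy cannot be negative because it measures how different Q is from P.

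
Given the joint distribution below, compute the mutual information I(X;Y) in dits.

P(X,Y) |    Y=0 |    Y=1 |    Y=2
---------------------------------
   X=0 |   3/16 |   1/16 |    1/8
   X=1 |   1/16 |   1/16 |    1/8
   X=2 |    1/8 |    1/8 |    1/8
0.0135 dits

Mutual information: I(X;Y) = H(X) + H(Y) - H(X,Y)

Marginals:
P(X) = (3/8, 1/4, 3/8), H(X) = 0.4700 dits
P(Y) = (3/8, 1/4, 3/8), H(Y) = 0.4700 dits

Joint entropy: H(X,Y) = 0.9265 dits

I(X;Y) = 0.4700 + 0.4700 - 0.9265 = 0.0135 dits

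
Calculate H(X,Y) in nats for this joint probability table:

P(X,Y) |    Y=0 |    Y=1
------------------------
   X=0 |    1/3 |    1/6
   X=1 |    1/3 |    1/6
1.3297 nats

Joint entropy is H(X,Y) = -Σ_{x,y} p(x,y) log p(x,y).

Summing over all non-zero entries:
H(X,Y) = -[1/3·log_e(1/3) + 1/6·log_e(1/6) + 1/3·log_e(1/3) + 1/6·log_e(1/6)]
H(X,Y) = 1.3297 nats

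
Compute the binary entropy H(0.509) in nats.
0.6930 nats

The binary entropy function is:
H(p) = -p log(p) - (1-p) log(1-p)

H(0.509) = -0.509 × log_e(0.509) - 0.491 × log_e(0.491)
H(0.509) = 0.6930 nats

Note: Binary entropy is maximized at p=0.5 (H=1 bit) and minimized at p=0 or p=1 (H=0).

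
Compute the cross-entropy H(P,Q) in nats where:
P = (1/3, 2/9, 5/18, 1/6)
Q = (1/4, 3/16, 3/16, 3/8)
1.4626 nats

Cross-entropy: H(P,Q) = -Σ p(x) log q(x)

Alternatively: H(P,Q) = H(P) + D_KL(P||Q)
H(P) = 1.3549 nats
D_KL(P||Q) = 0.1077 nats

H(P,Q) = 1.3549 + 0.1077 = 1.4626 nats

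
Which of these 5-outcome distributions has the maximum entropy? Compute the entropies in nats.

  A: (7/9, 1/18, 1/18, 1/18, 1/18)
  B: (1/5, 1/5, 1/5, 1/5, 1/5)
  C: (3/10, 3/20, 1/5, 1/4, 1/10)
B

For a discrete distribution over n outcomes, entropy is maximized by the uniform distribution.

Computing entropies:
H(A) = 0.8378 nats
H(B) = 1.6094 nats
H(C) = 1.5445 nats

The uniform distribution (where all probabilities equal 1/5) achieves the maximum entropy of log_e(5) = 1.6094 nats.

Distribution B has the highest entropy.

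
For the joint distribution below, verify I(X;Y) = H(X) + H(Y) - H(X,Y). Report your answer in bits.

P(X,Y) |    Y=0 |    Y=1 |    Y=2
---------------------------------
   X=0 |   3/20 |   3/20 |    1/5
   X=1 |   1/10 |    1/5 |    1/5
I(X;Y) = 0.0124 bits

Mutual information has multiple equivalent forms:
- I(X;Y) = H(X) - H(X|Y)
- I(X;Y) = H(Y) - H(Y|X)
- I(X;Y) = H(X) + H(Y) - H(X,Y)

Computing all quantities:
H(X) = 1.0000, H(Y) = 1.5589, H(X,Y) = 2.5464
H(X|Y) = 0.9876, H(Y|X) = 1.5464

Verification:
H(X) - H(X|Y) = 1.0000 - 0.9876 = 0.0124
H(Y) - H(Y|X) = 1.5589 - 1.5464 = 0.0124
H(X) + H(Y) - H(X,Y) = 1.0000 + 1.5589 - 2.5464 = 0.0124

All forms give I(X;Y) = 0.0124 bits. ✓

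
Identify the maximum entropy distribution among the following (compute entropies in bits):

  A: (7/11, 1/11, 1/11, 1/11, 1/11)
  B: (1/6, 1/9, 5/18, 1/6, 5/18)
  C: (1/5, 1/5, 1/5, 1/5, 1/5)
C

For a discrete distribution over n outcomes, entropy is maximized by the uniform distribution.

Computing entropies:
H(A) = 1.6729 bits
H(B) = 2.2405 bits
H(C) = 2.3219 bits

The uniform distribution (where all probabilities equal 1/5) achieves the maximum entropy of log_2(5) = 2.3219 bits.

Distribution C has the highest entropy.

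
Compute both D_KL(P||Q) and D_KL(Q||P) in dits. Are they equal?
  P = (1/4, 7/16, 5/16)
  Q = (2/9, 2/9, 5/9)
D_KL(P||Q) = 0.0634, D_KL(Q||P) = 0.0621

KL divergence is not symmetric: D_KL(P||Q) ≠ D_KL(Q||P) in general.

D_KL(P||Q) = 0.0634 dits
D_KL(Q||P) = 0.0621 dits

No, they are not equal!

This asymmetry is why KL divergence is not a true distance metric.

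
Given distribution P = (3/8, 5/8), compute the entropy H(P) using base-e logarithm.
0.6616 nats

Shannon entropy is H(X) = -Σ p(x) log p(x).

For P = (3/8, 5/8):
H = -3/8 × log_e(3/8) -5/8 × log_e(5/8)
H = 0.6616 nats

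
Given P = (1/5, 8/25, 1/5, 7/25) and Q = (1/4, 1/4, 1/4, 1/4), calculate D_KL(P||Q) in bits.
0.0310 bits

KL divergence: D_KL(P||Q) = Σ p(x) log(p(x)/q(x))

Computing term by term:
  x=0: 1/5 × log_2[(1/5)/(1/4)] = 1/5 × -0.3219 = -0.0644
  x=1: 8/25 × log_2[(8/25)/(1/4)] = 8/25 × 0.3561 = 0.1140
  x=2: 1/5 × log_2[(1/5)/(1/4)] = 1/5 × -0.3219 = -0.0644
  x=3: 7/25 × log_2[(7/25)/(1/4)] = 7/25 × 0.1635 = 0.0458

D_KL(P||Q) = 0.0310 bits

Note: KL divergence is always non-negative and equals 0 iff P = Q.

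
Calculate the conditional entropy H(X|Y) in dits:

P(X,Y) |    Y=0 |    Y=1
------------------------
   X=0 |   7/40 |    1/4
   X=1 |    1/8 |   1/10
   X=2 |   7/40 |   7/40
0.4603 dits

Using the chain rule: H(X|Y) = H(X,Y) - H(Y)

First, compute H(X,Y) = 0.7608 dits

Marginal P(Y) = (19/40, 21/40)
H(Y) = 0.3005 dits

H(X|Y) = H(X,Y) - H(Y) = 0.7608 - 0.3005 = 0.4603 dits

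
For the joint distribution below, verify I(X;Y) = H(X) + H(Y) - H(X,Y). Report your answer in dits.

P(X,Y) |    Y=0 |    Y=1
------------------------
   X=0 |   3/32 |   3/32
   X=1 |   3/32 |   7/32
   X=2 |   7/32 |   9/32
I(X;Y) = 0.0052 dits

Mutual information has multiple equivalent forms:
- I(X;Y) = H(X) - H(X|Y)
- I(X;Y) = H(Y) - H(Y|X)
- I(X;Y) = H(X) + H(Y) - H(X,Y)

Computing all quantities:
H(X) = 0.4447, H(Y) = 0.2934, H(X,Y) = 0.7328
H(X|Y) = 0.4395, H(Y|X) = 0.2882

Verification:
H(X) - H(X|Y) = 0.4447 - 0.4395 = 0.0052
H(Y) - H(Y|X) = 0.2934 - 0.2882 = 0.0052
H(X) + H(Y) - H(X,Y) = 0.4447 + 0.2934 - 0.7328 = 0.0052

All forms give I(X;Y) = 0.0052 dits. ✓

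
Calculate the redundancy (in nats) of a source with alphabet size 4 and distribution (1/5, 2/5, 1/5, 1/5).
0.0541 nats

Redundancy measures how far a source is from maximum entropy:
R = H_max - H(X)

Maximum entropy for 4 symbols: H_max = log_e(4) = 1.3863 nats
Actual entropy: H(X) = 1.3322 nats
Redundancy: R = 1.3863 - 1.3322 = 0.0541 nats

This redundancy represents potential for compression: the source could be compressed by 0.0541 nats per symbol.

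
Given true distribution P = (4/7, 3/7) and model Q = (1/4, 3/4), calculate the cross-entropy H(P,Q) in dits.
0.3976 dits

Cross-entropy: H(P,Q) = -Σ p(x) log q(x)

Alternatively: H(P,Q) = H(P) + D_KL(P||Q)
H(P) = 0.2966 dits
D_KL(P||Q) = 0.1010 dits

H(P,Q) = 0.2966 + 0.1010 = 0.3976 dits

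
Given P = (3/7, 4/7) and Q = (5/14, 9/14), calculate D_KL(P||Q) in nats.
0.0108 nats

KL divergence: D_KL(P||Q) = Σ p(x) log(p(x)/q(x))

Computing term by term:
  x=0: 3/7 × log_e[(3/7)/(5/14)] = 3/7 × 0.1823 = 0.0781
  x=1: 4/7 × log_e[(4/7)/(9/14)] = 4/7 × -0.1178 = -0.0673

D_KL(P||Q) = 0.0108 nats

Note: KL divergence is always non-negative and equals 0 iff P = Q.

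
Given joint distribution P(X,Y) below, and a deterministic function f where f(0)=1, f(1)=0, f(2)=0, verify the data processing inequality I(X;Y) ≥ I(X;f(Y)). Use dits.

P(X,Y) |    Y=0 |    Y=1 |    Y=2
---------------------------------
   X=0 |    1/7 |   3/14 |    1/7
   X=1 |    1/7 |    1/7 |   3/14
I(X;Y) = 0.0062, I(X;f(Y)) = 0.0000, inequality holds: 0.0062 ≥ 0.0000

Data Processing Inequality: For any Markov chain X → Y → Z, we have I(X;Y) ≥ I(X;Z).

Here Z = f(Y) is a deterministic function of Y, forming X → Y → Z.

Original I(X;Y) = 0.0062 dits

After applying f:
P(X,Z) where Z=f(Y):
- P(X,Z=0) = P(X,Y=1) + P(X,Y=2)
- P(X,Z=1) = P(X,Y=0)

I(X;Z) = I(X;f(Y)) = 0.0000 dits

Verification: 0.0062 ≥ 0.0000 ✓

Information cannot be created by processing; the function f can only lose information about X.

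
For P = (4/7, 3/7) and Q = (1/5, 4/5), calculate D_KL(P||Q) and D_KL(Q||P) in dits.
D_KL(P||Q) = 0.1444, D_KL(Q||P) = 0.1257

KL divergence is not symmetric: D_KL(P||Q) ≠ D_KL(Q||P) in general.

D_KL(P||Q) = 0.1444 dits
D_KL(Q||P) = 0.1257 dits

No, they are not equal!

This asymmetry is why KL divergence is not a true distance metric.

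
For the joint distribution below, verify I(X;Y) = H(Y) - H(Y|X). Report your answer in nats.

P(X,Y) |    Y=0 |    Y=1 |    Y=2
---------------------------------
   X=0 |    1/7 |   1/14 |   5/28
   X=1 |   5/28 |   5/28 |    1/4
I(X;Y) = 0.0085 nats

Mutual information has multiple equivalent forms:
- I(X;Y) = H(X) - H(X|Y)
- I(X;Y) = H(Y) - H(Y|X)
- I(X;Y) = H(X) + H(Y) - H(X,Y)

Computing all quantities:
H(X) = 0.6700, H(Y) = 1.0745, H(X,Y) = 1.7360
H(X|Y) = 0.6615, H(Y|X) = 1.0660

Verification:
H(X) - H(X|Y) = 0.6700 - 0.6615 = 0.0085
H(Y) - H(Y|X) = 1.0745 - 1.0660 = 0.0085
H(X) + H(Y) - H(X,Y) = 0.6700 + 1.0745 - 1.7360 = 0.0085

All forms give I(X;Y) = 0.0085 nats. ✓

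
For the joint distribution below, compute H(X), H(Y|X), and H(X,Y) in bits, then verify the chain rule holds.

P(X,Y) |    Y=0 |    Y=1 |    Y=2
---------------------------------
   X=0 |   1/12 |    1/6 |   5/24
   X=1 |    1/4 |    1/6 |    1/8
H(X,Y) = 2.5069, H(X) = 0.9950, H(Y|X) = 1.5119 (all in bits)

Chain rule: H(X,Y) = H(X) + H(Y|X)

Left side — joint entropy directly:
H(X,Y) = -Σ p(x,y) log p(x,y) = 2.5069 bits

Right side — compute H(Y|X) from the conditional distributions:
P(X) = (11/24, 13/24), so H(X) = 0.9950 bits
H(Y|X) = Σ_x P(X=x) · H(Y|X=x):
  P(Y|X=0) = (2/11, 4/11, 5/11), H(Y|X=0) = 1.4949, weight P(X=0) = 11/24
  P(Y|X=1) = (6/13, 4/13, 3/13), H(Y|X=1) = 1.5262, weight P(X=1) = 13/24
H(Y|X) = 1.5119 bits

H(X) + H(Y|X) = 0.9950 + 1.5119 = 2.5069 bits

Both sides equal 2.5069 bits. ✓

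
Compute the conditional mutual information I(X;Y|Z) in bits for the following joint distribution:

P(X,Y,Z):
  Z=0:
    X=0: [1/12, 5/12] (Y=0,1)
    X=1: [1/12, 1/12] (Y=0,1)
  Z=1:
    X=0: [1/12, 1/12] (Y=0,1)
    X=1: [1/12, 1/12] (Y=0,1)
0.0492 bits

Conditional mutual information: I(X;Y|Z) = H(X|Z) + H(Y|Z) - H(X,Y|Z)

H(Z) = 0.9183
H(X,Z) = 1.7925 → H(X|Z) = 0.8742
H(Y,Z) = 1.7925 → H(Y|Z) = 0.8742
H(X,Y,Z) = 2.6175 → H(X,Y|Z) = 1.6992

I(X;Y|Z) = 0.8742 + 0.8742 - 1.6992 = 0.0492 bits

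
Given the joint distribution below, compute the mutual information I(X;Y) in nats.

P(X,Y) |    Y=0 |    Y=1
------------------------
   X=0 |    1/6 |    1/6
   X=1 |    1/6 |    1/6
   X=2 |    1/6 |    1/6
0.0000 nats

Mutual information: I(X;Y) = H(X) + H(Y) - H(X,Y)

Marginals:
P(X) = (1/3, 1/3, 1/3), H(X) = 1.0986 nats
P(Y) = (1/2, 1/2), H(Y) = 0.6931 nats

Joint entropy: H(X,Y) = 1.7918 nats

I(X;Y) = 1.0986 + 0.6931 - 1.7918 = 0.0000 nats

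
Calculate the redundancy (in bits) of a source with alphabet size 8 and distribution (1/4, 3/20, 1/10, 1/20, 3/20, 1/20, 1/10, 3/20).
0.1718 bits

Redundancy measures how far a source is from maximum entropy:
R = H_max - H(X)

Maximum entropy for 8 symbols: H_max = log_2(8) = 3.0000 bits
Actual entropy: H(X) = 2.8282 bits
Redundancy: R = 3.0000 - 2.8282 = 0.1718 bits

This redundancy represents potential for compression: the source could be compressed by 0.1718 bits per symbol.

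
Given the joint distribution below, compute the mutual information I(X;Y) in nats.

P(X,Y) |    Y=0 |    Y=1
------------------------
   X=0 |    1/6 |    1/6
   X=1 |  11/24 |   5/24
0.0165 nats

Mutual information: I(X;Y) = H(X) + H(Y) - H(X,Y)

Marginals:
P(X) = (1/3, 2/3), H(X) = 0.6365 nats
P(Y) = (5/8, 3/8), H(Y) = 0.6616 nats

Joint entropy: H(X,Y) = 1.2816 nats

I(X;Y) = 0.6365 + 0.6616 - 1.2816 = 0.0165 nats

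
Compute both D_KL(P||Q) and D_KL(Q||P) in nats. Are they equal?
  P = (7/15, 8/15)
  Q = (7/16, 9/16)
D_KL(P||Q) = 0.0017, D_KL(Q||P) = 0.0017

KL divergence is not symmetric: D_KL(P||Q) ≠ D_KL(Q||P) in general.

D_KL(P||Q) = 0.0017 nats
D_KL(Q||P) = 0.0017 nats

In this case they happen to be equal (to 4 decimal places).

This asymmetry is why KL divergence is not a true distance metric.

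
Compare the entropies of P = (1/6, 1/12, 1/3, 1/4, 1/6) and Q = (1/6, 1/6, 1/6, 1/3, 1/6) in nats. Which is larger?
Q

Computing entropies in nats:
H(P) = 1.5171
H(Q) = 1.5607

Distribution Q has higher entropy.

Intuition: The distribution closer to uniform (more spread out) has higher entropy.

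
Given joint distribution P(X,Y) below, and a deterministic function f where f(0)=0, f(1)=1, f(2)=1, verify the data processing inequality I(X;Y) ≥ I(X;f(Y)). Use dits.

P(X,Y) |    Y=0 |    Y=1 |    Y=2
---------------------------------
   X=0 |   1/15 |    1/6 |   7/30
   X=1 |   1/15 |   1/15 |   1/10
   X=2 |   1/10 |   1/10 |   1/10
I(X;Y) = 0.0103, I(X;f(Y)) = 0.0093, inequality holds: 0.0103 ≥ 0.0093

Data Processing Inequality: For any Markov chain X → Y → Z, we have I(X;Y) ≥ I(X;Z).

Here Z = f(Y) is a deterministic function of Y, forming X → Y → Z.

Original I(X;Y) = 0.0103 dits

After applying f:
P(X,Z) where Z=f(Y):
- P(X,Z=0) = P(X,Y=0)
- P(X,Z=1) = P(X,Y=1) + P(X,Y=2)

I(X;Z) = I(X;f(Y)) = 0.0093 dits

Verification: 0.0103 ≥ 0.0093 ✓

Information cannot be created by processing; the function f can only lose information about X.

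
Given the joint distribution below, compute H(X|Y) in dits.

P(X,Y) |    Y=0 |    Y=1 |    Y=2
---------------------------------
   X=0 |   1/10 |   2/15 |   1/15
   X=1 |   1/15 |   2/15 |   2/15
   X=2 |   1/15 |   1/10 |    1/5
0.4586 dits

Using the chain rule: H(X|Y) = H(X,Y) - H(Y)

First, compute H(X,Y) = 0.9250 dits

Marginal P(Y) = (7/30, 11/30, 2/5)
H(Y) = 0.4664 dits

H(X|Y) = H(X,Y) - H(Y) = 0.9250 - 0.4664 = 0.4586 dits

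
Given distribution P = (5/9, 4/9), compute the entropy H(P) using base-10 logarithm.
0.2983 dits

Shannon entropy is H(X) = -Σ p(x) log p(x).

For P = (5/9, 4/9):
H = -5/9 × log_10(5/9) -4/9 × log_10(4/9)
H = 0.2983 dits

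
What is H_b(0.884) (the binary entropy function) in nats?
0.3589 nats

The binary entropy function is:
H(p) = -p log(p) - (1-p) log(1-p)

H(0.884) = -0.884 × log_e(0.884) - 0.116 × log_e(0.116)
H(0.884) = 0.3589 nats

Note: Binary entropy is maximized at p=0.5 (H=1 bit) and minimized at p=0 or p=1 (H=0).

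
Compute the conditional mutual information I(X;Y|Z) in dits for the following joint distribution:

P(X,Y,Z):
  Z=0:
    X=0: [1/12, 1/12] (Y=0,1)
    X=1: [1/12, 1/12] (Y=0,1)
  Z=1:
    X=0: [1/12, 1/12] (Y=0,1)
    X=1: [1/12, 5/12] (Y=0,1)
0.0148 dits

Conditional mutual information: I(X;Y|Z) = H(X|Z) + H(Y|Z) - H(X,Y|Z)

H(Z) = 0.2764
H(X,Z) = 0.5396 → H(X|Z) = 0.2632
H(Y,Z) = 0.5396 → H(Y|Z) = 0.2632
H(X,Y,Z) = 0.7879 → H(X,Y|Z) = 0.5115

I(X;Y|Z) = 0.2632 + 0.2632 - 0.5115 = 0.0148 dits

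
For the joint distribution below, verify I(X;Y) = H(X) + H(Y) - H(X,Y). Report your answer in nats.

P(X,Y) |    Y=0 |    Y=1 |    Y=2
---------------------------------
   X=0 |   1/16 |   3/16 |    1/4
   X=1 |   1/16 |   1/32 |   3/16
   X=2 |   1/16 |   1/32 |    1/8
I(X;Y) = 0.0492 nats

Mutual information has multiple equivalent forms:
- I(X;Y) = H(X) - H(X|Y)
- I(X;Y) = H(Y) - H(Y|X)
- I(X;Y) = H(X) + H(Y) - H(X,Y)

Computing all quantities:
H(X) = 1.0358, H(Y) = 0.9841, H(X,Y) = 1.9707
H(X|Y) = 0.9866, H(Y|X) = 0.9349

Verification:
H(X) - H(X|Y) = 1.0358 - 0.9866 = 0.0492
H(Y) - H(Y|X) = 0.9841 - 0.9349 = 0.0492
H(X) + H(Y) - H(X,Y) = 1.0358 + 0.9841 - 1.9707 = 0.0492

All forms give I(X;Y) = 0.0492 nats. ✓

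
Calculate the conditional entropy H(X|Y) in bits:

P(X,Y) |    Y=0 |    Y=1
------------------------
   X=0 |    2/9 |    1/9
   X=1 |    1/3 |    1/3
0.9000 bits

Using the chain rule: H(X|Y) = H(X,Y) - H(Y)

First, compute H(X,Y) = 1.8911 bits

Marginal P(Y) = (5/9, 4/9)
H(Y) = 0.9911 bits

H(X|Y) = H(X,Y) - H(Y) = 1.8911 - 0.9911 = 0.9000 bits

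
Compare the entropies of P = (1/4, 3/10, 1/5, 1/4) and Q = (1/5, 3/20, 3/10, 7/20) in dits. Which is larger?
P

Computing entropies in dits:
H(P) = 0.5977
H(Q) = 0.5798

Distribution P has higher entropy.

Intuition: The distribution closer to uniform (more spread out) has higher entropy.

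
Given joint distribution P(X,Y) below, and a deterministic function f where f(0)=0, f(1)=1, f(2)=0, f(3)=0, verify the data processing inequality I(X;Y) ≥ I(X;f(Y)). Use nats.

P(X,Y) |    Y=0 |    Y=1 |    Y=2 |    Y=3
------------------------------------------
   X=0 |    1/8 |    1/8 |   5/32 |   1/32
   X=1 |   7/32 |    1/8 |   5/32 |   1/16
I(X;Y) = 0.0104, I(X;f(Y)) = 0.0026, inequality holds: 0.0104 ≥ 0.0026

Data Processing Inequality: For any Markov chain X → Y → Z, we have I(X;Y) ≥ I(X;Z).

Here Z = f(Y) is a deterministic function of Y, forming X → Y → Z.

Original I(X;Y) = 0.0104 nats

After applying f:
P(X,Z) where Z=f(Y):
- P(X,Z=0) = P(X,Y=0) + P(X,Y=2) + P(X,Y=3)
- P(X,Z=1) = P(X,Y=1)

I(X;Z) = I(X;f(Y)) = 0.0026 nats

Verification: 0.0104 ≥ 0.0026 ✓

Information cannot be created by processing; the function f can only lose information about X.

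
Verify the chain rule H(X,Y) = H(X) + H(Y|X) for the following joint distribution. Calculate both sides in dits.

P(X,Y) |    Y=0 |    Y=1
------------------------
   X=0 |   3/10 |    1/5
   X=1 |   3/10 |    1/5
H(X,Y) = 0.5933, H(X) = 0.3010, H(Y|X) = 0.2923 (all in dits)

Chain rule: H(X,Y) = H(X) + H(Y|X)

Left side — joint entropy directly:
H(X,Y) = -Σ p(x,y) log p(x,y) = 0.5933 dits

Right side — compute H(Y|X) from the conditional distributions:
P(X) = (1/2, 1/2), so H(X) = 0.3010 dits
H(Y|X) = Σ_x P(X=x) · H(Y|X=x):
  P(Y|X=0) = (3/5, 2/5), H(Y|X=0) = 0.2923, weight P(X=0) = 1/2
  P(Y|X=1) = (3/5, 2/5), H(Y|X=1) = 0.2923, weight P(X=1) = 1/2
H(Y|X) = 0.2923 dits

H(X) + H(Y|X) = 0.3010 + 0.2923 = 0.5933 dits

Both sides equal 0.5933 dits. ✓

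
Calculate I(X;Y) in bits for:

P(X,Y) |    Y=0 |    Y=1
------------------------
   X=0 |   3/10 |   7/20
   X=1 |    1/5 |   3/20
0.0079 bits

Mutual information: I(X;Y) = H(X) + H(Y) - H(X,Y)

Marginals:
P(X) = (13/20, 7/20), H(X) = 0.9341 bits
P(Y) = (1/2, 1/2), H(Y) = 1.0000 bits

Joint entropy: H(X,Y) = 1.9261 bits

I(X;Y) = 0.9341 + 1.0000 - 1.9261 = 0.0079 bits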